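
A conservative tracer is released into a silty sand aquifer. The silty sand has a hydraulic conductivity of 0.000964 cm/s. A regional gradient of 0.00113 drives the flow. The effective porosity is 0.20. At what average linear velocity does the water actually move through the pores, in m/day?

Convert K: 0.000964 cm/s × 864 = 0.8329 m/day.
Hydraulic gradient i = 0.00113.
Darcy flux q = K · i = 0.8329 × 0.001130 = 0.0009412 m/day.
Seepage velocity v = q / n_e = 0.0009412 / 0.20 = 0.004706 m/day.

0.00471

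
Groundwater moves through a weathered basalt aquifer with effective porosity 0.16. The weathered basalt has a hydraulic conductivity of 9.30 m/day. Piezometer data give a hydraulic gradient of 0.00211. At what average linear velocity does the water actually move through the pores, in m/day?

Hydraulic gradient i = 0.00211.
Darcy flux q = K · i = 9.300 × 0.002110 = 0.01962 m/day.
Seepage velocity v = q / n_e = 0.01962 / 0.16 = 0.1226 m/day.

0.123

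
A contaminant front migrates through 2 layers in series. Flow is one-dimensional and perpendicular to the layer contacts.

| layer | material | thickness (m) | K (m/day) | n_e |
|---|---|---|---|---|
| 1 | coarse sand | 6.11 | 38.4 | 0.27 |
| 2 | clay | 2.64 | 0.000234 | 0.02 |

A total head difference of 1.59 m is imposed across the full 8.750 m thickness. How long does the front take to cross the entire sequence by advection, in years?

33.1

With flow normal to the layers, continuity requires the same specific discharge q through every layer.
Σ(b_i/K_i) = 6.11/38.4 + 2.64/0.000234 = 11282 d.
q = Δh / Σ(b_i/K_i) = 1.59 / 11282 = 0.0001409 m/day.
In each layer the seepage velocity is v_i = q/n_i, so the layer transit time is t_i = b_i·n_i / q:
  layer 1 (coarse sand): t_1 = 6.11 × 0.27 / 0.0001409 = 11706 d
  layer 2 (clay): t_2 = 2.64 × 0.02 / 0.0001409 = 374.7 d
Total t = Σ t_i = 12080 days = 33.07 years.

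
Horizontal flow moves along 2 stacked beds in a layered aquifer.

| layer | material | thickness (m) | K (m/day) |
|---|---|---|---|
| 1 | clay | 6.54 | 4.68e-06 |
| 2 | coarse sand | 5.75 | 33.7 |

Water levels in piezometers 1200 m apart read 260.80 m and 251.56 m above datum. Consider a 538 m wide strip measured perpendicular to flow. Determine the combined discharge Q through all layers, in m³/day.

Flow is parallel to layering, so each bed carries its own Darcy discharge and the transmissivities add.
Σ(K_i·b_i) = 4.68e-06×6.54 + 33.7×5.75 = 193.8 m²/day.
Hydraulic gradient i = (260.80 − 251.56) / 1200 = 9.24 / 1200 = 0.007700.
Q = Σ(K_i·b_i) · W · i = 193.8 × 538 × 0.007700 = 802.7 m³/day.

803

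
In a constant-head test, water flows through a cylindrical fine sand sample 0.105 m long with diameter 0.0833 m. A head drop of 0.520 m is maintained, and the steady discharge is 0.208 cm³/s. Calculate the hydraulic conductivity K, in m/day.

0.666

Cross-sectional area A = π·(d/2)² = π × (0.0833/2)² = 0.005450 m².
Convert discharge: 0.208 cm³/s = 2.080e-07 m³/s.
Darcy's law rearranged: K = Q·L / (A·Δh) = 2.080e-07 × 0.105 / (0.005450 × 0.520) = 7.707e-06 m/s = 0.6659 m/day.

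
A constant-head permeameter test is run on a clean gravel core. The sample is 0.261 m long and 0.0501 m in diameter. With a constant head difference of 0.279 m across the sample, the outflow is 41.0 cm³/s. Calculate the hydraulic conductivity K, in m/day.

1680

Cross-sectional area A = π·(d/2)² = π × (0.0501/2)² = 0.001971 m².
Convert discharge: 41.0 cm³/s = 4.100e-05 m³/s.
Darcy's law rearranged: K = Q·L / (A·Δh) = 4.100e-05 × 0.261 / (0.001971 × 0.279) = 0.01946 m/s = 1681 m/day.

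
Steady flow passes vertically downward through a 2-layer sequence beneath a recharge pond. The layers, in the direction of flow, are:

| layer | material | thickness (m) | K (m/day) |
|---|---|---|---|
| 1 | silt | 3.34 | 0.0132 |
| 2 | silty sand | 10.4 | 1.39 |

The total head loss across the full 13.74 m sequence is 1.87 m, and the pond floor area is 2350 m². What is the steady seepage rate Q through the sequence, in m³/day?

16.9

Flow is perpendicular to layering, so the layers act in series and the equivalent K is the thickness-weighted harmonic mean.
Total thickness L = 3.34 + 10.4 = 13.74 m.
Σ(b_i/K_i) = 3.34/0.0132 + 10.4/1.39 = 260.5 d.
K_eq = L / Σ(b_i/K_i) = 13.74 / 260.5 = 0.05274 m/day.
Q = K_eq · A · (Δh/L) = 0.05274 × 2350 × (1.87/13.74) = 16.87 m³/day.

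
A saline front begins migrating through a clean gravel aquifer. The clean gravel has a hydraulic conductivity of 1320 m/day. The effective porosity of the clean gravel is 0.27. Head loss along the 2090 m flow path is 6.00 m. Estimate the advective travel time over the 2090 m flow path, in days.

Hydraulic gradient i = Δh / L = 6.00 / 2090 = 0.002871.
Darcy flux q = K · i = 1320 × 0.002871 = 3.789 m/day.
Seepage velocity v = q / n_e = 3.789 / 0.27 = 14.04 m/day.
Travel time t = L / v = 2090 / 14.04 = 148.9 days.

149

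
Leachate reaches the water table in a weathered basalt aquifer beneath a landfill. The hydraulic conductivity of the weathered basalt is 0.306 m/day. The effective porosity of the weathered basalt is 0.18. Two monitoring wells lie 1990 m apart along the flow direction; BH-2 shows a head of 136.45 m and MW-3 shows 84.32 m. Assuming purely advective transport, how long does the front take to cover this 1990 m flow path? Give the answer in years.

Hydraulic gradient i = (136.45 − 84.32) / 1990 = 52.13 / 1990 = 0.02620.
Darcy flux q = K · i = 0.3060 × 0.02620 = 0.008016 m/day.
Seepage velocity v = q / n_e = 0.008016 / 0.18 = 0.04453 m/day.
Travel time t = L / v = 1990 / 0.04453 = 44686 days = 122.3 years.

122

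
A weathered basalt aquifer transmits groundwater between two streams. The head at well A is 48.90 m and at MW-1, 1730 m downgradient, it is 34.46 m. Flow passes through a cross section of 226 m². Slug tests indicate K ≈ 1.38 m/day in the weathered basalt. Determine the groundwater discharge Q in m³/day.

Hydraulic gradient i = (48.90 − 34.46) / 1730 = 14.44 / 1730 = 0.008347.
Darcy's law: Q = K · A · i = 1.380 × 226.0 × 0.008347 = 2.603 m³/day.

2.60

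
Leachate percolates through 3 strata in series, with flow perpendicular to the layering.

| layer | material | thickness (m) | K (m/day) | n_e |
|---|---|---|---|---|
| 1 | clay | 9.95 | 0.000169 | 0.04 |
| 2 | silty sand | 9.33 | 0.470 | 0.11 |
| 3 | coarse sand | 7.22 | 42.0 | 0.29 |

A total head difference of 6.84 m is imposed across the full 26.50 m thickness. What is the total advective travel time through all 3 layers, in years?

82.9

With flow normal to the layers, continuity requires the same specific discharge q through every layer.
Σ(b_i/K_i) = 9.95/0.000169 + 9.33/0.470 + 7.22/42.0 = 58896 d.
q = Δh / Σ(b_i/K_i) = 6.84 / 58896 = 0.0001161 m/day.
In each layer the seepage velocity is v_i = q/n_i, so the layer transit time is t_i = b_i·n_i / q:
  layer 1 (clay): t_1 = 9.95 × 0.04 / 0.0001161 = 3427 d
  layer 2 (silty sand): t_2 = 9.33 × 0.11 / 0.0001161 = 8837 d
  layer 3 (coarse sand): t_3 = 7.22 × 0.29 / 0.0001161 = 18029 d
Total t = Σ t_i = 30293 days = 82.94 years.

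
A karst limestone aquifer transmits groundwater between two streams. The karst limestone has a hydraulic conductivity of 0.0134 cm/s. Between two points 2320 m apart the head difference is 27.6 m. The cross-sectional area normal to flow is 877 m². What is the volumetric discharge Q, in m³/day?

Convert K: 0.0134 cm/s × 864 = 11.58 m/day.
Hydraulic gradient i = Δh / L = 27.6 / 2320 = 0.01190.
Darcy's law: Q = K · A · i = 11.58 × 877.0 × 0.01190 = 120.8 m³/day.

121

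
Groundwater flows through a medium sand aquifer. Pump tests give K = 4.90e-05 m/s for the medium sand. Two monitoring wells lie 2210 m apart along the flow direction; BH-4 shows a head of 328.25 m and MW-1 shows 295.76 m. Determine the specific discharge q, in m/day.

0.0622

Convert K: 4.90e-05 m/s × 86400 = 4.234 m/day.
Hydraulic gradient i = (328.25 − 295.76) / 2210 = 32.49 / 2210 = 0.01470.
Specific discharge q = K · i = 4.234 × 0.01470 = 0.06224 m/day.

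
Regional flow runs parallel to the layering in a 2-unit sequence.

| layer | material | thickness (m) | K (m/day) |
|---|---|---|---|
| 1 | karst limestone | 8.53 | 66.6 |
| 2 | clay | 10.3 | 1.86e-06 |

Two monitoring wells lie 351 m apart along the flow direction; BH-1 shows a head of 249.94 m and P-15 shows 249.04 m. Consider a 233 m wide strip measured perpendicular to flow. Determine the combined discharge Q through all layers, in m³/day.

339

Flow is parallel to layering, so each bed carries its own Darcy discharge and the transmissivities add.
Σ(K_i·b_i) = 66.6×8.53 + 1.86e-06×10.3 = 568.1 m²/day.
Hydraulic gradient i = (249.94 − 249.04) / 351 = 0.9 / 351 = 0.002564.
Q = Σ(K_i·b_i) · W · i = 568.1 × 233 × 0.002564 = 339.4 m³/day.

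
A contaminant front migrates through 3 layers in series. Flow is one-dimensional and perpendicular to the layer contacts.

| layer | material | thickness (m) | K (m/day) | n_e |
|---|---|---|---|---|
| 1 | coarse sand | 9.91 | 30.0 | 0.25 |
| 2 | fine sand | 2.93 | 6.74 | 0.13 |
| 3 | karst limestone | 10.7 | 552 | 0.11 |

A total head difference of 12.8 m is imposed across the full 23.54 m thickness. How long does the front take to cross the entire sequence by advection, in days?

0.247

With flow normal to the layers, continuity requires the same specific discharge q through every layer.
Σ(b_i/K_i) = 9.91/30.0 + 2.93/6.74 + 10.7/552 = 0.7844 d.
q = Δh / Σ(b_i/K_i) = 12.8 / 0.7844 = 16.32 m/day.
In each layer the seepage velocity is v_i = q/n_i, so the layer transit time is t_i = b_i·n_i / q:
  layer 1 (coarse sand): t_1 = 9.91 × 0.25 / 16.32 = 0.1518 d
  layer 2 (fine sand): t_2 = 2.93 × 0.13 / 16.32 = 0.02334 d
  layer 3 (karst limestone): t_3 = 10.7 × 0.11 / 16.32 = 0.07213 d
Total t = Σ t_i = 0.2473 days.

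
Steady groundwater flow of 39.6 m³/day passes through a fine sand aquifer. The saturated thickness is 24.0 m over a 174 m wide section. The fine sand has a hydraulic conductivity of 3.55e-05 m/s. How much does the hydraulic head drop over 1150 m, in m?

Convert K: 3.55e-05 m/s × 86400 = 3.067 m/day.
Cross-sectional area A = 174 × 24.0 = 4176 m².
From Q = K·A·i, i = Q / (K·A) = 39.6 / (3.067 × 4176) = 0.003092.
Head loss Δh = i · L = 0.003092 × 1150 = 3.555 m.

3.56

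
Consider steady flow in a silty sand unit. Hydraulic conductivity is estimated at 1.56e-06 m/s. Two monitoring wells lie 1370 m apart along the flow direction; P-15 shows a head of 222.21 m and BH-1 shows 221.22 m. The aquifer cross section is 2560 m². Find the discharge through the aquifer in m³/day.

Convert K: 1.56e-06 m/s × 86400 = 0.1348 m/day.
Hydraulic gradient i = (222.21 − 221.22) / 1370 = 0.99 / 1370 = 0.0007226.
Darcy's law: Q = K · A · i = 0.1348 × 2560 × 0.0007226 = 0.2493 m³/day.

0.249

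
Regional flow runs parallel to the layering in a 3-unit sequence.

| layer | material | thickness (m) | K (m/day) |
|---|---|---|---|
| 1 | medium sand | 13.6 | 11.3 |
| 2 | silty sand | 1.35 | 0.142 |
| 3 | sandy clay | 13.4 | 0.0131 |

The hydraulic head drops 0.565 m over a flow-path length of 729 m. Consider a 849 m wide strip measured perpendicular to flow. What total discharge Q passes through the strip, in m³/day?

101

Flow is parallel to layering, so each bed carries its own Darcy discharge and the transmissivities add.
Σ(K_i·b_i) = 11.3×13.6 + 0.142×1.35 + 0.0131×13.4 = 154.0 m²/day.
Hydraulic gradient i = Δh / L = 0.565 / 729 = 0.0007750.
Q = Σ(K_i·b_i) · W · i = 154.0 × 849 × 0.0007750 = 101.4 m³/day.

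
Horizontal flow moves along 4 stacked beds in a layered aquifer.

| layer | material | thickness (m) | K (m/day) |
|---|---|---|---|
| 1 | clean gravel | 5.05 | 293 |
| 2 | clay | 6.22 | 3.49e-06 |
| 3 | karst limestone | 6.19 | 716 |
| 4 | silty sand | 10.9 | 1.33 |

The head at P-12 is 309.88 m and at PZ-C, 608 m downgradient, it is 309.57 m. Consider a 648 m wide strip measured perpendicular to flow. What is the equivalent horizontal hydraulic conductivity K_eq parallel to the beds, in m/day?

209

Flow is parallel to layering, so each bed carries its own Darcy discharge and the transmissivities add.
Σ(K_i·b_i) = 293×5.05 + 3.49e-06×6.22 + 716×6.19 + 1.33×10.9 = 5926 m²/day.
Total thickness b = 28.36 m, so K_eq = Σ(K_i·b_i)/b = 209.0 m/day.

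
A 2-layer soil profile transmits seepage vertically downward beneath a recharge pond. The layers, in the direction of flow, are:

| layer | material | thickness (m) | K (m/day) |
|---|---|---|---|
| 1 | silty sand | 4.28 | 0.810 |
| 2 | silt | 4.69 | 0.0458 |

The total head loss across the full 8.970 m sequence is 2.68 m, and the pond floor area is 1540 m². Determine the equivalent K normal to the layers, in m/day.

Flow is perpendicular to layering, so the layers act in series and the equivalent K is the thickness-weighted harmonic mean.
Total thickness L = 4.28 + 4.69 = 8.970 m.
Σ(b_i/K_i) = 4.28/0.810 + 4.69/0.0458 = 107.7 d.
K_eq = L / Σ(b_i/K_i) = 8.970 / 107.7 = 0.08330 m/day.

0.0833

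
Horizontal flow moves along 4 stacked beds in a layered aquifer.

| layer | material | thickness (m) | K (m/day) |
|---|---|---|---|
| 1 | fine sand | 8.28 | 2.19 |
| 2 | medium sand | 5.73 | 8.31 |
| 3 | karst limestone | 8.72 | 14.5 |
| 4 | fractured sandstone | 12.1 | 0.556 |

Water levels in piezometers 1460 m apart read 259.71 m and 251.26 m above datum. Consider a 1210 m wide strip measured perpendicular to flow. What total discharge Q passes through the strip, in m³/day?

Flow is parallel to layering, so each bed carries its own Darcy discharge and the transmissivities add.
Σ(K_i·b_i) = 2.19×8.28 + 8.31×5.73 + 14.5×8.72 + 0.556×12.1 = 198.9 m²/day.
Hydraulic gradient i = (259.71 − 251.26) / 1460 = 8.45 / 1460 = 0.005788.
Q = Σ(K_i·b_i) · W · i = 198.9 × 1210 × 0.005788 = 1393 m³/day.

1390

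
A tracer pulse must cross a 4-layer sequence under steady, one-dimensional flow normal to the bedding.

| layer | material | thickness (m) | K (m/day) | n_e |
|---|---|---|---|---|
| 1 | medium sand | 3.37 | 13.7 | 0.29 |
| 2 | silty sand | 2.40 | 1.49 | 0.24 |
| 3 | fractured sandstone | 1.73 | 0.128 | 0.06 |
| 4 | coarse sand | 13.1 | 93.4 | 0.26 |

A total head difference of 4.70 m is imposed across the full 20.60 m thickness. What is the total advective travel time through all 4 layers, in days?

16.7

With flow normal to the layers, continuity requires the same specific discharge q through every layer.
Σ(b_i/K_i) = 3.37/13.7 + 2.40/1.49 + 1.73/0.128 + 13.1/93.4 = 15.51 d.
q = Δh / Σ(b_i/K_i) = 4.70 / 15.51 = 0.3030 m/day.
In each layer the seepage velocity is v_i = q/n_i, so the layer transit time is t_i = b_i·n_i / q:
  layer 1 (medium sand): t_1 = 3.37 × 0.29 / 0.3030 = 3.226 d
  layer 2 (silty sand): t_2 = 2.40 × 0.24 / 0.3030 = 1.901 d
  layer 3 (fractured sandstone): t_3 = 1.73 × 0.06 / 0.3030 = 0.3426 d
  layer 4 (coarse sand): t_4 = 13.1 × 0.26 / 0.3030 = 11.24 d
Total t = Σ t_i = 16.71 days.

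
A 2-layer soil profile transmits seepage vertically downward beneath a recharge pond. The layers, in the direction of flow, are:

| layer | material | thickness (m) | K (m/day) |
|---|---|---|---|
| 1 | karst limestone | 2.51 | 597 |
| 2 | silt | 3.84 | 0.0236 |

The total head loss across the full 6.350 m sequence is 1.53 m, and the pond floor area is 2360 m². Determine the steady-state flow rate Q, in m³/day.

Flow is perpendicular to layering, so the layers act in series and the equivalent K is the thickness-weighted harmonic mean.
Total thickness L = 2.51 + 3.84 = 6.350 m.
Σ(b_i/K_i) = 2.51/597 + 3.84/0.0236 = 162.7 d.
K_eq = L / Σ(b_i/K_i) = 6.350 / 162.7 = 0.03903 m/day.
Q = K_eq · A · (Δh/L) = 0.03903 × 2360 × (1.53/6.350) = 22.19 m³/day.

22.2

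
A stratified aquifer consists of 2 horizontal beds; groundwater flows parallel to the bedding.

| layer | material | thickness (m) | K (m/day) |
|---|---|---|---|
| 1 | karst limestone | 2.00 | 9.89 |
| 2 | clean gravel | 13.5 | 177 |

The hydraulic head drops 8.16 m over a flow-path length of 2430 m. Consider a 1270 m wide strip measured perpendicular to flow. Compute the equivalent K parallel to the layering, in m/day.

155

Flow is parallel to layering, so each bed carries its own Darcy discharge and the transmissivities add.
Σ(K_i·b_i) = 9.89×2.00 + 177×13.5 = 2409 m²/day.
Total thickness b = 15.50 m, so K_eq = Σ(K_i·b_i)/b = 155.4 m/day.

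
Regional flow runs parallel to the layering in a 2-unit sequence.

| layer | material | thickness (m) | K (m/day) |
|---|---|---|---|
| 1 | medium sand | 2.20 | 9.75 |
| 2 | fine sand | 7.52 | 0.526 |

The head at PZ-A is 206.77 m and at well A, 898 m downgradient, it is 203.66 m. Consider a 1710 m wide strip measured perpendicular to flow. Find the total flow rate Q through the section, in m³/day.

150

Flow is parallel to layering, so each bed carries its own Darcy discharge and the transmissivities add.
Σ(K_i·b_i) = 9.75×2.20 + 0.526×7.52 = 25.41 m²/day.
Hydraulic gradient i = (206.77 − 203.66) / 898 = 3.11 / 898 = 0.003463.
Q = Σ(K_i·b_i) · W · i = 25.41 × 1710 × 0.003463 = 150.5 m³/day.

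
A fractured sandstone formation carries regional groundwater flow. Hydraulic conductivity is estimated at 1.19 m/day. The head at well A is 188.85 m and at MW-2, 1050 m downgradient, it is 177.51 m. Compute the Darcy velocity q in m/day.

Hydraulic gradient i = (188.85 − 177.51) / 1050 = 11.34 / 1050 = 0.01080.
Specific discharge q = K · i = 1.190 × 0.01080 = 0.01285 m/day.

0.0129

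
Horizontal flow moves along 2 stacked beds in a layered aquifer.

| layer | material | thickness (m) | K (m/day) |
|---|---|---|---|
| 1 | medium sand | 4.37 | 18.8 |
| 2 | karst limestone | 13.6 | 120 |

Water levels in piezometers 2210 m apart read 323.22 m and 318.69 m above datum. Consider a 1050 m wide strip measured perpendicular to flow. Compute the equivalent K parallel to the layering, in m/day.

95.4

Flow is parallel to layering, so each bed carries its own Darcy discharge and the transmissivities add.
Σ(K_i·b_i) = 18.8×4.37 + 120×13.6 = 1714 m²/day.
Total thickness b = 17.97 m, so K_eq = Σ(K_i·b_i)/b = 95.39 m/day.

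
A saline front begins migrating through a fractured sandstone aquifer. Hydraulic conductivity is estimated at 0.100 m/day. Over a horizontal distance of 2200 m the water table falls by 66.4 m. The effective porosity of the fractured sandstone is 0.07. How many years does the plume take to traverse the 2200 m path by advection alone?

Hydraulic gradient i = Δh / L = 66.4 / 2200 = 0.03018.
Darcy flux q = K · i = 0.1000 × 0.03018 = 0.003018 m/day.
Seepage velocity v = q / n_e = 0.003018 / 0.07 = 0.04312 m/day.
Travel time t = L / v = 2200 / 0.04312 = 51024 days = 139.7 years.

140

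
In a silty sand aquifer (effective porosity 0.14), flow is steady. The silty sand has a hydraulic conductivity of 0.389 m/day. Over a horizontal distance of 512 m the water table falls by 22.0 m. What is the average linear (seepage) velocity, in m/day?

Hydraulic gradient i = Δh / L = 22.0 / 512 = 0.04297.
Darcy flux q = K · i = 0.3890 × 0.04297 = 0.01671 m/day.
Seepage velocity v = q / n_e = 0.01671 / 0.14 = 0.1194 m/day.

0.119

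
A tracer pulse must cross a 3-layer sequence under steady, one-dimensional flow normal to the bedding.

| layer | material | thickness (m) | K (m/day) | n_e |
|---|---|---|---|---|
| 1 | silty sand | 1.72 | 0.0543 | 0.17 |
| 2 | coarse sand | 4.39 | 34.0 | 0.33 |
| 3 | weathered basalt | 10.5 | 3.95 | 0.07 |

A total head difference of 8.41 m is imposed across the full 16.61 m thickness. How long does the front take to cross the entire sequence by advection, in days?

10.1

With flow normal to the layers, continuity requires the same specific discharge q through every layer.
Σ(b_i/K_i) = 1.72/0.0543 + 4.39/34.0 + 10.5/3.95 = 34.46 d.
q = Δh / Σ(b_i/K_i) = 8.41 / 34.46 = 0.2440 m/day.
In each layer the seepage velocity is v_i = q/n_i, so the layer transit time is t_i = b_i·n_i / q:
  layer 1 (silty sand): t_1 = 1.72 × 0.17 / 0.2440 = 1.198 d
  layer 2 (coarse sand): t_2 = 4.39 × 0.33 / 0.2440 = 5.937 d
  layer 3 (weathered basalt): t_3 = 10.5 × 0.07 / 0.2440 = 3.012 d
Total t = Σ t_i = 10.15 days.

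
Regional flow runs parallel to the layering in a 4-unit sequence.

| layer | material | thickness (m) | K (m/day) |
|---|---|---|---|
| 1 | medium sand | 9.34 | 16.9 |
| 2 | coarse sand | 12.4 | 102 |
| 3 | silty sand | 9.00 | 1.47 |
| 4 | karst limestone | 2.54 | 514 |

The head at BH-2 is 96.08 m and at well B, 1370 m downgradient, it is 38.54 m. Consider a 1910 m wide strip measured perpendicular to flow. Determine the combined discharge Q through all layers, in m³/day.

220000

Flow is parallel to layering, so each bed carries its own Darcy discharge and the transmissivities add.
Σ(K_i·b_i) = 16.9×9.34 + 102×12.4 + 1.47×9.00 + 514×2.54 = 2741 m²/day.
Hydraulic gradient i = (96.08 − 38.54) / 1370 = 57.54 / 1370 = 0.04200.
Q = Σ(K_i·b_i) · W · i = 2741 × 1910 × 0.04200 = 2.199e+05 m³/day.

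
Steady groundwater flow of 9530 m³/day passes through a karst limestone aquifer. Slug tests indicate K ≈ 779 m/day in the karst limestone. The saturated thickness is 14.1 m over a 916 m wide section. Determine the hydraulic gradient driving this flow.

Cross-sectional area A = 916 × 14.1 = 12916 m².
From Q = K·A·i, i = Q / (K·A) = 9530 / (779.0 × 12916) = 0.0009472.

0.000947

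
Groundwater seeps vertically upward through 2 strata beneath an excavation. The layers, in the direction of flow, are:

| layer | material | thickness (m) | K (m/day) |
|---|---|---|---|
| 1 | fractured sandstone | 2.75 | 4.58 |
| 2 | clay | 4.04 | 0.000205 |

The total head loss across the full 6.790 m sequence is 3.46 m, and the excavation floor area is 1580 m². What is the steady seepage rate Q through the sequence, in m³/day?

0.277

Flow is perpendicular to layering, so the layers act in series and the equivalent K is the thickness-weighted harmonic mean.
Total thickness L = 2.75 + 4.04 = 6.790 m.
Σ(b_i/K_i) = 2.75/4.58 + 4.04/0.000205 = 19708 d.
K_eq = L / Σ(b_i/K_i) = 6.790 / 19708 = 0.0003445 m/day.
Q = K_eq · A · (Δh/L) = 0.0003445 × 1580 × (3.46/6.790) = 0.2774 m³/day.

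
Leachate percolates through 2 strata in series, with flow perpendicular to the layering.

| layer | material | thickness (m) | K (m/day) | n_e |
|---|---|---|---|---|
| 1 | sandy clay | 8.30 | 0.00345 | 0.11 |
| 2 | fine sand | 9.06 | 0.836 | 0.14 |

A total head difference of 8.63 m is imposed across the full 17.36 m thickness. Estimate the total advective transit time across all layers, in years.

1.67

With flow normal to the layers, continuity requires the same specific discharge q through every layer.
Σ(b_i/K_i) = 8.30/0.00345 + 9.06/0.836 = 2417 d.
q = Δh / Σ(b_i/K_i) = 8.63 / 2417 = 0.003571 m/day.
In each layer the seepage velocity is v_i = q/n_i, so the layer transit time is t_i = b_i·n_i / q:
  layer 1 (sandy clay): t_1 = 8.30 × 0.11 / 0.003571 = 255.7 d
  layer 2 (fine sand): t_2 = 9.06 × 0.14 / 0.003571 = 355.2 d
Total t = Σ t_i = 610.9 days = 1.672 years.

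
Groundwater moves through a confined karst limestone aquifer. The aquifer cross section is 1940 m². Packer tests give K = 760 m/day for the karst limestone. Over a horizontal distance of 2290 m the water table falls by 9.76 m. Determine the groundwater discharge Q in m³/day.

6280

Hydraulic gradient i = Δh / L = 9.76 / 2290 = 0.004262.
Darcy's law: Q = K · A · i = 760.0 × 1940 × 0.004262 = 6284 m³/day.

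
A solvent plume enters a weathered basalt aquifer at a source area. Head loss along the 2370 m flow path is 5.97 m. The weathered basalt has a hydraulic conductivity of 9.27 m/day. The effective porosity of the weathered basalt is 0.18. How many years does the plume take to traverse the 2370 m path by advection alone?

50.0

Hydraulic gradient i = Δh / L = 5.97 / 2370 = 0.002519.
Darcy flux q = K · i = 9.270 × 0.002519 = 0.02335 m/day.
Seepage velocity v = q / n_e = 0.02335 / 0.18 = 0.1297 m/day.
Travel time t = L / v = 2370 / 0.1297 = 18269 days = 50.02 years.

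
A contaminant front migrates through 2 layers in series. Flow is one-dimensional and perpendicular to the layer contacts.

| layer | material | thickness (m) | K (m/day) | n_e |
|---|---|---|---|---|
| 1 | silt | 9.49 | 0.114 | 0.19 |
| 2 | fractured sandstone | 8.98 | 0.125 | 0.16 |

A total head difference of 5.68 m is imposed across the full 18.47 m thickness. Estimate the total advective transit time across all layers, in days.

With flow normal to the layers, continuity requires the same specific discharge q through every layer.
Σ(b_i/K_i) = 9.49/0.114 + 8.98/0.125 = 155.1 d.
q = Δh / Σ(b_i/K_i) = 5.68 / 155.1 = 0.03662 m/day.
In each layer the seepage velocity is v_i = q/n_i, so the layer transit time is t_i = b_i·n_i / q:
  layer 1 (silt): t_1 = 9.49 × 0.19 / 0.03662 = 49.23 d
  layer 2 (fractured sandstone): t_2 = 8.98 × 0.16 / 0.03662 = 39.23 d
Total t = Σ t_i = 88.46 days.

88.5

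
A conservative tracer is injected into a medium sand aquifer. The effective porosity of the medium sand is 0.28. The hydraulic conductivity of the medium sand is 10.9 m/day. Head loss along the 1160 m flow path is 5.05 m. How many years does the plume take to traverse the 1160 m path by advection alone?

Hydraulic gradient i = Δh / L = 5.05 / 1160 = 0.004353.
Darcy flux q = K · i = 10.90 × 0.004353 = 0.04745 m/day.
Seepage velocity v = q / n_e = 0.04745 / 0.28 = 0.1695 m/day.
Travel time t = L / v = 1160 / 0.1695 = 6845 days = 18.74 years.

18.7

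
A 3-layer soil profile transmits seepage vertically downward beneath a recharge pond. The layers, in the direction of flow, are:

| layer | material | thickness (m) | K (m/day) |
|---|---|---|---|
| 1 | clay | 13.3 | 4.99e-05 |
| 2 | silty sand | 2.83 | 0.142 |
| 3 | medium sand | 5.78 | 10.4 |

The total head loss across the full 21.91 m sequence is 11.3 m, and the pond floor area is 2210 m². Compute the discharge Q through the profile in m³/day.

0.0937

Flow is perpendicular to layering, so the layers act in series and the equivalent K is the thickness-weighted harmonic mean.
Total thickness L = 13.3 + 2.83 + 5.78 = 21.91 m.
Σ(b_i/K_i) = 13.3/4.99e-05 + 2.83/0.142 + 5.78/10.4 = 2.666e+05 d.
K_eq = L / Σ(b_i/K_i) = 21.91 / 2.666e+05 = 8.220e-05 m/day.
Q = K_eq · A · (Δh/L) = 8.220e-05 × 2210 × (11.3/21.91) = 0.09369 m³/day.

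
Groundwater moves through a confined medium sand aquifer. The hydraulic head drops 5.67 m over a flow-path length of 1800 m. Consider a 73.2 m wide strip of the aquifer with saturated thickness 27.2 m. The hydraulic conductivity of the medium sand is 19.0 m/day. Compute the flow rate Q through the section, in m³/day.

Cross-sectional area A = 73.2 × 27.2 = 1991 m².
Hydraulic gradient i = Δh / L = 5.67 / 1800 = 0.003150.
Darcy's law: Q = K · A · i = 19.00 × 1991 × 0.003150 = 119.2 m³/day.

119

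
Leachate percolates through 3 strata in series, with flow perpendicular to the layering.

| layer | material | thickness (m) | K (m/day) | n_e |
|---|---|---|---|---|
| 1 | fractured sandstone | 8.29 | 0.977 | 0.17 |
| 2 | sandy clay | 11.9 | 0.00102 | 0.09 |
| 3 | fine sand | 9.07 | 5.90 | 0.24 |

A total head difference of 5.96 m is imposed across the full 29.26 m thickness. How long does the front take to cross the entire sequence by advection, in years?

25.0

With flow normal to the layers, continuity requires the same specific discharge q through every layer.
Σ(b_i/K_i) = 8.29/0.977 + 11.9/0.00102 + 9.07/5.90 = 11677 d.
q = Δh / Σ(b_i/K_i) = 5.96 / 11677 = 0.0005104 m/day.
In each layer the seepage velocity is v_i = q/n_i, so the layer transit time is t_i = b_i·n_i / q:
  layer 1 (fractured sandstone): t_1 = 8.29 × 0.17 / 0.0005104 = 2761 d
  layer 2 (sandy clay): t_2 = 11.9 × 0.09 / 0.0005104 = 2098 d
  layer 3 (fine sand): t_3 = 9.07 × 0.24 / 0.0005104 = 4265 d
Total t = Σ t_i = 9124 days = 24.98 years.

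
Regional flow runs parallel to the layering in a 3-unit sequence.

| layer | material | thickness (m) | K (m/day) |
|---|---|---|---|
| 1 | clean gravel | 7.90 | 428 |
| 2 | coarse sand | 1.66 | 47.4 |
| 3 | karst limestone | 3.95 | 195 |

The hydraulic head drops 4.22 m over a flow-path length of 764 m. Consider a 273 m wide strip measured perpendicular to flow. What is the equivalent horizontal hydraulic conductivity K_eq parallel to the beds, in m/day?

Flow is parallel to layering, so each bed carries its own Darcy discharge and the transmissivities add.
Σ(K_i·b_i) = 428×7.90 + 47.4×1.66 + 195×3.95 = 4230 m²/day.
Total thickness b = 13.51 m, so K_eq = Σ(K_i·b_i)/b = 313.1 m/day.

313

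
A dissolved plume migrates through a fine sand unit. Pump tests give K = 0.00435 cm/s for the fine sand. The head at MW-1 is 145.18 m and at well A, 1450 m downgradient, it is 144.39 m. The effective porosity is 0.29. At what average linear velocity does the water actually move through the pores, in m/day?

0.00706

Convert K: 0.00435 cm/s × 864 = 3.758 m/day.
Hydraulic gradient i = (145.18 − 144.39) / 1450 = 0.79 / 1450 = 0.0005448.
Darcy flux q = K · i = 3.758 × 0.0005448 = 0.002048 m/day.
Seepage velocity v = q / n_e = 0.002048 / 0.29 = 0.007061 m/day.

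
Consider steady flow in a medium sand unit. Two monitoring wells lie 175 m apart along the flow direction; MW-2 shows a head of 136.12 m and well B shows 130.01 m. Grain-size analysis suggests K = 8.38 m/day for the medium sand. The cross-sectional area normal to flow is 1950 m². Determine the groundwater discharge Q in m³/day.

Hydraulic gradient i = (136.12 − 130.01) / 175 = 6.11 / 175 = 0.03491.
Darcy's law: Q = K · A · i = 8.380 × 1950 × 0.03491 = 570.5 m³/day.

571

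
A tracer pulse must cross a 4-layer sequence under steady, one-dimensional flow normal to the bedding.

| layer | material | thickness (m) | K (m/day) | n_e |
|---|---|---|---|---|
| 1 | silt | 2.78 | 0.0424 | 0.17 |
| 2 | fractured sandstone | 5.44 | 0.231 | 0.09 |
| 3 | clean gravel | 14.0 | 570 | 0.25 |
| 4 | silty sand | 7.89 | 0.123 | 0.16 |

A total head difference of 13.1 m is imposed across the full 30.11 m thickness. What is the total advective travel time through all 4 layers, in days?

67.0

With flow normal to the layers, continuity requires the same specific discharge q through every layer.
Σ(b_i/K_i) = 2.78/0.0424 + 5.44/0.231 + 14.0/570 + 7.89/0.123 = 153.3 d.
q = Δh / Σ(b_i/K_i) = 13.1 / 153.3 = 0.08546 m/day.
In each layer the seepage velocity is v_i = q/n_i, so the layer transit time is t_i = b_i·n_i / q:
  layer 1 (silt): t_1 = 2.78 × 0.17 / 0.08546 = 5.530 d
  layer 2 (fractured sandstone): t_2 = 5.44 × 0.09 / 0.08546 = 5.729 d
  layer 3 (clean gravel): t_3 = 14.0 × 0.25 / 0.08546 = 40.95 d
  layer 4 (silty sand): t_4 = 7.89 × 0.16 / 0.08546 = 14.77 d
Total t = Σ t_i = 66.99 days.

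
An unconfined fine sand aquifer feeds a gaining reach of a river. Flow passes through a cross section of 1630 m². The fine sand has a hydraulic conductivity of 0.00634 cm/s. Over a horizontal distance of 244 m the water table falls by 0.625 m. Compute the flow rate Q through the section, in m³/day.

Convert K: 0.00634 cm/s × 864 = 5.478 m/day.
Hydraulic gradient i = Δh / L = 0.625 / 244 = 0.002561.
Darcy's law: Q = K · A · i = 5.478 × 1630 × 0.002561 = 22.87 m³/day.

22.9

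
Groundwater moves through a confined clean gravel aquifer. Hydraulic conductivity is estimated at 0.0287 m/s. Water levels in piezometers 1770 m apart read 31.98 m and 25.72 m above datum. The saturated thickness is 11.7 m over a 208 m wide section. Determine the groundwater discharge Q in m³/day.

21300

Convert K: 0.0287 m/s × 86400 = 2480 m/day.
Cross-sectional area A = 208 × 11.7 = 2434 m².
Hydraulic gradient i = (31.98 − 25.72) / 1770 = 6.26 / 1770 = 0.003537.
Darcy's law: Q = K · A · i = 2480 × 2434 × 0.003537 = 21343 m³/day.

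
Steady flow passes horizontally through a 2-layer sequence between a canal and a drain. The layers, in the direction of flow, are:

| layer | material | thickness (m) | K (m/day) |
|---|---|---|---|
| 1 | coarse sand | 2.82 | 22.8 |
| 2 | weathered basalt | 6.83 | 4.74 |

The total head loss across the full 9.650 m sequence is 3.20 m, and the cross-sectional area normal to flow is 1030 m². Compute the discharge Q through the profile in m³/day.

2110

Flow is perpendicular to layering, so the layers act in series and the equivalent K is the thickness-weighted harmonic mean.
Total thickness L = 2.82 + 6.83 = 9.650 m.
Σ(b_i/K_i) = 2.82/22.8 + 6.83/4.74 = 1.565 d.
K_eq = L / Σ(b_i/K_i) = 9.650 / 1.565 = 6.168 m/day.
Q = K_eq · A · (Δh/L) = 6.168 × 1030 × (3.20/9.650) = 2107 m³/day.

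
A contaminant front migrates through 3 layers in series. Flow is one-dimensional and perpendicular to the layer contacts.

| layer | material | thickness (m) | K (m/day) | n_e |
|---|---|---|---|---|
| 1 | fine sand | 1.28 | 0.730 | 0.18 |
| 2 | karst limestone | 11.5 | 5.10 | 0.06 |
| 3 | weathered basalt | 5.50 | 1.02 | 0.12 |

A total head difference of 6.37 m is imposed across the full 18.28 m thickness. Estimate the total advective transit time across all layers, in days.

2.33

With flow normal to the layers, continuity requires the same specific discharge q through every layer.
Σ(b_i/K_i) = 1.28/0.730 + 11.5/5.10 + 5.50/1.02 = 9.400 d.
q = Δh / Σ(b_i/K_i) = 6.37 / 9.400 = 0.6776 m/day.
In each layer the seepage velocity is v_i = q/n_i, so the layer transit time is t_i = b_i·n_i / q:
  layer 1 (fine sand): t_1 = 1.28 × 0.18 / 0.6776 = 0.3400 d
  layer 2 (karst limestone): t_2 = 11.5 × 0.06 / 0.6776 = 1.018 d
  layer 3 (weathered basalt): t_3 = 5.50 × 0.12 / 0.6776 = 0.9740 d
Total t = Σ t_i = 2.332 days.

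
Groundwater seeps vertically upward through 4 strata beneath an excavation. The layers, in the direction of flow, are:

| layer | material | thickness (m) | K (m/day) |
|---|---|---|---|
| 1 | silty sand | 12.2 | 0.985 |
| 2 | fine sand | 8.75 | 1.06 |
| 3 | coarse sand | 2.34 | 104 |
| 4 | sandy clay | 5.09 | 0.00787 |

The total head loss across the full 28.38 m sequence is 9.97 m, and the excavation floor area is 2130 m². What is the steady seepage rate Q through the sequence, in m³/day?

Flow is perpendicular to layering, so the layers act in series and the equivalent K is the thickness-weighted harmonic mean.
Total thickness L = 12.2 + 8.75 + 2.34 + 5.09 = 28.38 m.
Σ(b_i/K_i) = 12.2/0.985 + 8.75/1.06 + 2.34/104 + 5.09/0.00787 = 667.4 d.
K_eq = L / Σ(b_i/K_i) = 28.38 / 667.4 = 0.04252 m/day.
Q = K_eq · A · (Δh/L) = 0.04252 × 2130 × (9.97/28.38) = 31.82 m³/day.

31.8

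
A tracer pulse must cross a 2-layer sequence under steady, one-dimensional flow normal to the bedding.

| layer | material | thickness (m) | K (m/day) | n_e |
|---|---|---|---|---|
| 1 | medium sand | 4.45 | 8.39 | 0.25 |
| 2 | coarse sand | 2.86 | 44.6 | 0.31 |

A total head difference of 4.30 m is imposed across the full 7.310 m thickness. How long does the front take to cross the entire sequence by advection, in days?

With flow normal to the layers, continuity requires the same specific discharge q through every layer.
Σ(b_i/K_i) = 4.45/8.39 + 2.86/44.6 = 0.5945 d.
q = Δh / Σ(b_i/K_i) = 4.30 / 0.5945 = 7.233 m/day.
In each layer the seepage velocity is v_i = q/n_i, so the layer transit time is t_i = b_i·n_i / q:
  layer 1 (medium sand): t_1 = 4.45 × 0.25 / 7.233 = 0.1538 d
  layer 2 (coarse sand): t_2 = 2.86 × 0.31 / 7.233 = 0.1226 d
Total t = Σ t_i = 0.2764 days.

0.276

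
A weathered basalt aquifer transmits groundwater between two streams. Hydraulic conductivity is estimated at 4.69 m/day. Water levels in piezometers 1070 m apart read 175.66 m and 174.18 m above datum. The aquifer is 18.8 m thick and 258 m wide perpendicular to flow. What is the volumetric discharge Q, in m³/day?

Cross-sectional area A = 258 × 18.8 = 4850 m².
Hydraulic gradient i = (175.66 − 174.18) / 1070 = 1.48 / 1070 = 0.001383.
Darcy's law: Q = K · A · i = 4.690 × 4850 × 0.001383 = 31.47 m³/day.

31.5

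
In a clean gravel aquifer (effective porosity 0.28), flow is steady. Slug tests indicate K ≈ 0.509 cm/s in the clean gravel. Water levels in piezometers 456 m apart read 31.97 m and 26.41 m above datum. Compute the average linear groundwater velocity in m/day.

19.2

Convert K: 0.509 cm/s × 864 = 439.8 m/day.
Hydraulic gradient i = (31.97 − 26.41) / 456 = 5.56 / 456 = 0.01219.
Darcy flux q = K · i = 439.8 × 0.01219 = 5.362 m/day.
Seepage velocity v = q / n_e = 5.362 / 0.28 = 19.15 m/day.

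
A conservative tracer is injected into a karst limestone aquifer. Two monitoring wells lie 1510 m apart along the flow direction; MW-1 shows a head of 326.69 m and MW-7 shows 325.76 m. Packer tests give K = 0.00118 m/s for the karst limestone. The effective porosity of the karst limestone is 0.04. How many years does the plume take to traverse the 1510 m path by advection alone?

Convert K: 0.00118 m/s × 86400 = 102.0 m/day.
Hydraulic gradient i = (326.69 − 325.76) / 1510 = 0.93 / 1510 = 0.0006159.
Darcy flux q = K · i = 102.0 × 0.0006159 = 0.06279 m/day.
Seepage velocity v = q / n_e = 0.06279 / 0.04 = 1.570 m/day.
Travel time t = L / v = 1510 / 1.570 = 961.9 days = 2.634 years.

2.63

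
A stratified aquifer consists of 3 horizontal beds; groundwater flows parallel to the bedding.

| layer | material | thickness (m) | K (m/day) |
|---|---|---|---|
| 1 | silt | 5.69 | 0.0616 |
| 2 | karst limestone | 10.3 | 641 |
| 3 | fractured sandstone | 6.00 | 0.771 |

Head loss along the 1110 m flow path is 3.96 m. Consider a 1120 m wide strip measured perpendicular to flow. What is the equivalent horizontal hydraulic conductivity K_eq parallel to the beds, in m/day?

300

Flow is parallel to layering, so each bed carries its own Darcy discharge and the transmissivities add.
Σ(K_i·b_i) = 0.0616×5.69 + 641×10.3 + 0.771×6.00 = 6607 m²/day.
Total thickness b = 21.99 m, so K_eq = Σ(K_i·b_i)/b = 300.5 m/day.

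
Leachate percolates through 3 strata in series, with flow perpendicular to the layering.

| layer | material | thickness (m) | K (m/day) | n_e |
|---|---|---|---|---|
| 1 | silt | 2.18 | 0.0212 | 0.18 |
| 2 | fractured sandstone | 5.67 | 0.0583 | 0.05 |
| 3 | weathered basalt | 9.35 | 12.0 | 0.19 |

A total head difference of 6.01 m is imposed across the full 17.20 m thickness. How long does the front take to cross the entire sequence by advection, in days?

With flow normal to the layers, continuity requires the same specific discharge q through every layer.
Σ(b_i/K_i) = 2.18/0.0212 + 5.67/0.0583 + 9.35/12.0 = 200.9 d.
q = Δh / Σ(b_i/K_i) = 6.01 / 200.9 = 0.02992 m/day.
In each layer the seepage velocity is v_i = q/n_i, so the layer transit time is t_i = b_i·n_i / q:
  layer 1 (silt): t_1 = 2.18 × 0.18 / 0.02992 = 13.11 d
  layer 2 (fractured sandstone): t_2 = 5.67 × 0.05 / 0.02992 = 9.475 d
  layer 3 (weathered basalt): t_3 = 9.35 × 0.19 / 0.02992 = 59.37 d
Total t = Σ t_i = 81.96 days.

82.0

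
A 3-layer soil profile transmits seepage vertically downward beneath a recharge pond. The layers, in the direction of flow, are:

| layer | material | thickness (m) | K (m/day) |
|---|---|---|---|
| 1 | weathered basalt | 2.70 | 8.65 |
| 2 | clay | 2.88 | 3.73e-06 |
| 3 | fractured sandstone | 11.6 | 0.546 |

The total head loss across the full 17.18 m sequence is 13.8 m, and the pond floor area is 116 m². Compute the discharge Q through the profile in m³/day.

0.00207

Flow is perpendicular to layering, so the layers act in series and the equivalent K is the thickness-weighted harmonic mean.
Total thickness L = 2.70 + 2.88 + 11.6 = 17.18 m.
Σ(b_i/K_i) = 2.70/8.65 + 2.88/3.73e-06 + 11.6/0.546 = 7.721e+05 d.
K_eq = L / Σ(b_i/K_i) = 17.18 / 7.721e+05 = 2.225e-05 m/day.
Q = K_eq · A · (Δh/L) = 2.225e-05 × 116 × (13.8/17.18) = 0.002073 m³/day.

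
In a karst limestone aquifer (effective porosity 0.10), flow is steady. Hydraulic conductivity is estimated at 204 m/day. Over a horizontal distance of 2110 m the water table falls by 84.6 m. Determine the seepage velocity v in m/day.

81.8

Hydraulic gradient i = Δh / L = 84.6 / 2110 = 0.04009.
Darcy flux q = K · i = 204.0 × 0.04009 = 8.179 m/day.
Seepage velocity v = q / n_e = 8.179 / 0.10 = 81.79 m/day.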